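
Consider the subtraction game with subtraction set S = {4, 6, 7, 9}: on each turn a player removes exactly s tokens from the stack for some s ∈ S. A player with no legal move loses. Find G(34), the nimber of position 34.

2

n :  0  1  2  3  4  5  6  7  8  9 10 11 12 13 14 15 16 17 18 19 20 21 22 23 24 25 26 27 28 29 30 31 32 33 34
G :  0  0  0  0  1  1  1  1  2  2  2  2  3  0  0  0  0  1  1  1  1  2  2  2  2  3  0  0  0  0  1  1  1  1  2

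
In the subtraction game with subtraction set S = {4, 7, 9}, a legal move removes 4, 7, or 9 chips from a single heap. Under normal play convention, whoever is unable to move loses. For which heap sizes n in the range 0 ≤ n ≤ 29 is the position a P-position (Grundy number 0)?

G(0) = 0
G(1) = mex{} = 0
G(2) = mex{} = 0
G(3) = mex{} = 0
G(4) = mex{0} = 1
G(5) = mex{0} = 1
G(6) = mex{0} = 1
G(7) = mex{0,0} = 1
G(8) = mex{1,0} = 2
G(9) = mex{1,0,0} = 2
G(10) = mex{1,0,0} = 2
G(11) = mex{1,1,0} = 2
G(12) = mex{2,1,0} = 3
G(13) = mex{2,1,1} = 0
G(14) = mex{2,1,1} = 0
G(15) = mex{2,2,1} = 0
G(16) = mex{3,2,1} = 0
G(17) = mex{0,2,2} = 1
G(18) = mex{0,2,2} = 1
G(19) = mex{0,3,2} = 1
G(20) = mex{0,0,2} = 1
G(21) = mex{1,0,3} = 2
G(22) = mex{1,0,0} = 2
G(23) = mex{1,0,0} = 2
G(24) = mex{1,1,0} = 2
G(25) = mex{2,1,0} = 3
G(26) = mex{2,1,1} = 0
G(27) = mex{2,1,1} = 0
G(28) = mex{2,2,1} = 0
G(29) = mex{3,2,1} = 0
P-positions are exactly the n with G(n) = 0.

0, 1, 2, 3, 13, 14, 15, 16, 26, 27, 28, 29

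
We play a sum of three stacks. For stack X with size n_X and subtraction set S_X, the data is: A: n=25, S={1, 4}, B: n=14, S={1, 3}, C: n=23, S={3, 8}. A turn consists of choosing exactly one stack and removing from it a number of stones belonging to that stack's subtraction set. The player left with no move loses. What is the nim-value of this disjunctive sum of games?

Stack A, S = {1, 4}:
G(0) = 0
G(1) = mex{0} = 1
G(2) = mex{1} = 0
G(3) = mex{0} = 1
G(4) = mex{1,0} = 2
G(5) = mex{2,1} = 0
G(6) = mex{0,0} = 1
G(7) = mex{1,1} = 0
G(8) = mex{0,2} = 1
G(9) = mex{1,0} = 2
G(10) = mex{2,1} = 0
G(11) = mex{0,0} = 1
G(12) = mex{1,1} = 0
G(13) = mex{0,2} = 1
G(14) = mex{1,0} = 2
G(15) = mex{2,1} = 0
G(16) = mex{0,0} = 1
G(17) = mex{1,1} = 0
G(18) = mex{0,2} = 1
G(19) = mex{1,0} = 2
G(20) = mex{2,1} = 0
G(21) = mex{0,0} = 1
G(22) = mex{1,1} = 0
G(23) = mex{0,2} = 1
G(24) = mex{1,0} = 2
G(25) = mex{2,1} = 0
G_A(25) = 0.
Stack B, S = {1, 3}:
n :  0  1  2  3  4  5  6  7  8  9 10 11 12 13 14
G :  0  1  0  1  0  1  0  1  0  1  0  1  0  1  0
G_B(14) = 0.
Stack C, S = {3, 8}:
G(0) = 0
G(1) = mex{} = 0
G(2) = mex{} = 0
G(3) = mex{0} = 1
G(4) = mex{0} = 1
G(5) = mex{0} = 1
G(6) = mex{1} = 0
G(7) = mex{1} = 0
G(8) = mex{1,0} = 2
G(9) = mex{0,0} = 1
G(10) = mex{0,0} = 1
G(11) = mex{2,1} = 0
G(12) = mex{1,1} = 0
G(13) = mex{1,1} = 0
G(14) = mex{0,0} = 1
G(15) = mex{0,0} = 1
G(16) = mex{0,2} = 1
G(17) = mex{1,1} = 0
G(18) = mex{1,1} = 0
G(19) = mex{1,0} = 2
G(20) = mex{0,0} = 1
G(21) = mex{0,0} = 1
G(22) = mex{2,1} = 0
G(23) = mex{1,1} = 0
G_C(23) = 0.
Combined Grundy value = 0 ⊕ 0 ⊕ 0 = 0.

0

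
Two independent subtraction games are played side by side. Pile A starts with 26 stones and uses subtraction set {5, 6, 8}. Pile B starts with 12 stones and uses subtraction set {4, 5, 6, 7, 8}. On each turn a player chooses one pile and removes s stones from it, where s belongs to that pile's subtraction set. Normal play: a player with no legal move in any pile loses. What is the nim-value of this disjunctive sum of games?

Pile A, S = {5, 6, 8}:
n :  0  1  2  3  4  5  6  7  8  9 10 11 12 13 14 15 16 17 18 19 20 21 22 23 24 25 26
G :  0  0  0  0  0  1  1  1  1  1  2  2  2  0  0  0  0  0  1  1  1  1  1  2  2  2  0
G_A(26) = 0.
Pile B, S = {4, 5, 6, 7, 8}:
G(0) = 0
G(1) = mex{} = 0
G(2) = mex{} = 0
G(3) = mex{} = 0
G(4) = mex{0} = 1
G(5) = mex{0,0} = 1
G(6) = mex{0,0,0} = 1
G(7) = mex{0,0,0,0} = 1
G(8) = mex{1,0,0,0,0} = 2
G(9) = mex{1,1,0,0,0} = 2
G(10) = mex{1,1,1,0,0} = 2
G(11) = mex{1,1,1,1,0} = 2
G(12) = mex{2,1,1,1,1} = 0
G_B(12) = 0.
Combined Grundy value = 0 ⊕ 0 = 0.

0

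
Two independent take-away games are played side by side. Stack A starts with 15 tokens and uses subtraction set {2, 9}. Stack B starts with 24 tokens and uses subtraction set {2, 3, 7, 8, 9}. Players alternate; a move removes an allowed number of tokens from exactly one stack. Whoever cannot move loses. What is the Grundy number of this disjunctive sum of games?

Stack A, S = {2, 9}:
n :  0  1  2  3  4  5  6  7  8  9 10 11 12 13 14 15
G :  0  0  1  1  0  0  1  1  0  2  1  0  0  1  1  0
G_A(15) = 0.
Stack B, S = {2, 3, 7, 8, 9}:
n :  0  1  2  3  4  5  6  7  8  9 10 11 12 13 14 15 16 17 18 19 20 21 22 23 24
G :  0  0  1  1  2  0  0  1  1  2  2  0  3  1  2  2  0  0  1  1  2  0  0  1  1
G_B(24) = 1.
Combined Grundy value = 0 ⊕ 1 = 1.

1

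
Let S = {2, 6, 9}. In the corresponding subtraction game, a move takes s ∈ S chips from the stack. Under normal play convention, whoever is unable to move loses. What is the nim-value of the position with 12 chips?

G(0) = 0
G(1) = mex{} = 0
G(2) = mex{0} = 1
G(3) = mex{0} = 1
G(4) = mex{1} = 0
G(5) = mex{1} = 0
G(6) = mex{0,0} = 1
G(7) = mex{0,0} = 1
G(8) = mex{1,1} = 0
G(9) = mex{1,1,0} = 2
G(10) = mex{0,0,0} = 1
G(11) = mex{2,0,1} = 3
G(12) = mex{1,1,1} = 0

0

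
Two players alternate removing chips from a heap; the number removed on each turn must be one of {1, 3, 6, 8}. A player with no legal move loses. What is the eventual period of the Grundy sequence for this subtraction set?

G(0) = 0
G(1) = mex{0} = 1
G(2) = mex{1} = 0
G(3) = mex{0,0} = 1
G(4) = mex{1,1} = 0
G(5) = mex{0,0} = 1
G(6) = mex{1,1,0} = 2
G(7) = mex{2,0,1} = 3
G(8) = mex{3,1,0,0} = 2
G(9) = mex{2,2,1,1} = 0
G(10) = mex{0,3,0,0} = 1
G(11) = mex{1,2,1,1} = 0
G(12) = mex{0,0,2,0} = 1
G(13) = mex{1,1,3,1} = 0
G(14) = mex{0,0,2,2} = 1
G(15) = mex{1,1,0,3} = 2
G(16) = mex{2,0,1,2} = 3
G(17) = mex{3,1,0,0} = 2
G(18) = mex{2,2,1,1} = 0
G(19) = mex{0,3,0,0} = 1
G(n+9) = G(n) holds for n = 0,…,7 (a full window of length max(S) = 8), so the sequence is purely periodic with period 9.

9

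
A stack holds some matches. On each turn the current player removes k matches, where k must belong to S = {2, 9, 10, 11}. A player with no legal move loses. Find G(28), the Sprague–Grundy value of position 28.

G(0) = 0
G(1) = mex{} = 0
G(2) = mex{0} = 1
G(3) = mex{0} = 1
G(4) = mex{1} = 0
G(5) = mex{1} = 0
G(6) = mex{0} = 1
G(7) = mex{0} = 1
G(8) = mex{1} = 0
G(9) = mex{1,0} = 2
G(10) = mex{0,0,0} = 1
G(11) = mex{2,1,0,0} = 3
G(12) = mex{1,1,1,0} = 2
G(13) = mex{3,0,1,1} = 2
G(14) = mex{2,0,0,1} = 3
G(15) = mex{2,1,0,0} = 3
G(16) = mex{3,1,1,0} = 2
G(17) = mex{3,0,1,1} = 2
G(18) = mex{2,2,0,1} = 3
G(19) = mex{2,1,2,0} = 3
G(20) = mex{3,3,1,2} = 0
G(21) = mex{3,2,3,1} = 0
G(22) = mex{0,2,2,3} = 1
G(23) = mex{0,3,2,2} = 1
G(24) = mex{1,3,3,2} = 0
G(25) = mex{1,2,3,3} = 0
G(26) = mex{0,2,2,3} = 1
G(27) = mex{0,3,2,2} = 1
G(28) = mex{1,3,3,2} = 0

0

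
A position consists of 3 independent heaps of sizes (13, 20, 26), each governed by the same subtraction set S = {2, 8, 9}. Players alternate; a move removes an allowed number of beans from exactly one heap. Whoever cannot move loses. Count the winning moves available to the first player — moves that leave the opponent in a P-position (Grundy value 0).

All heaps use S = {2, 8, 9}:
G(0) = 0
G(1) = mex{} = 0
G(2) = mex{0} = 1
G(3) = mex{0} = 1
G(4) = mex{1} = 0
G(5) = mex{1} = 0
G(6) = mex{0} = 1
G(7) = mex{0} = 1
G(8) = mex{1,0} = 2
G(9) = mex{1,0,0} = 2
G(10) = mex{2,1,0} = 3
G(11) = mex{2,1,1} = 0
G(12) = mex{3,0,1} = 2
G(13) = mex{0,0,0} = 1
G(14) = mex{2,1,0} = 3
G(15) = mex{1,1,1} = 0
G(16) = mex{3,2,1} = 0
G(17) = mex{0,2,2} = 1
G(18) = mex{0,3,2} = 1
G(19) = mex{1,0,3} = 2
G(20) = mex{1,2,0} = 3
G(21) = mex{2,1,2} = 0
G(22) = mex{3,3,1} = 0
G(23) = mex{0,0,3} = 1
G(24) = mex{0,0,0} = 1
G(25) = mex{1,1,0} = 2
G(26) = mex{1,1,1} = 0
Heap A: G(13) = 1.
Heap B: G(20) = 3.
Heap C: G(26) = 0.
Combined Grundy value = 1 ⊕ 3 ⊕ 0 = 2.
A winning move leaves total XOR = 0, i.e. changes one component's Grundy value g to g ⊕ X where X is the current total.
Heap A: need g' = 1⊕2 = 3. Options: 13−2→G=0, 13−8→G=0, 13−9→G=0. Hits: 0.
Heap B: need g' = 3⊕2 = 1. Options: 20−2→G=1, 20−8→G=2, 20−9→G=0. Hits: 1.
Heap C: need g' = 0⊕2 = 2. Options: 26−2→G=1, 26−8→G=1, 26−9→G=1. Hits: 0.

1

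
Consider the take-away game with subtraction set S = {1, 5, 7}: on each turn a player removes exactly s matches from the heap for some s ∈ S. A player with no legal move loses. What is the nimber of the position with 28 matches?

G(0) = 0
G(1) = mex{0} = 1
G(2) = mex{1} = 0
G(3) = mex{0} = 1
G(4) = mex{1} = 0
G(5) = mex{0,0} = 1
G(6) = mex{1,1} = 0
G(7) = mex{0,0,0} = 1
G(8) = mex{1,1,1} = 0
G(9) = mex{0,0,0} = 1
G(10) = mex{1,1,1} = 0
G(11) = mex{0,0,0} = 1
G(12) = mex{1,1,1} = 0
G(13) = mex{0,0,0} = 1
G(14) = mex{1,1,1} = 0
G(15) = mex{0,0,0} = 1
G(16) = mex{1,1,1} = 0
G(17) = mex{0,0,0} = 1
G(18) = mex{1,1,1} = 0
G(19) = mex{0,0,0} = 1
G(20) = mex{1,1,1} = 0
G(21) = mex{0,0,0} = 1
G(22) = mex{1,1,1} = 0
G(23) = mex{0,0,0} = 1
G(24) = mex{1,1,1} = 0
G(25) = mex{0,0,0} = 1
G(26) = mex{1,1,1} = 0
G(27) = mex{0,0,0} = 1
G(28) = mex{1,1,1} = 0

0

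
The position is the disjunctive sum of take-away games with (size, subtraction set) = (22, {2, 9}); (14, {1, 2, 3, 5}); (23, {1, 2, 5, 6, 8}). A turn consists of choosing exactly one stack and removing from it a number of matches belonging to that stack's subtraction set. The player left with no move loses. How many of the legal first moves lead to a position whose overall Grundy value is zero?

0

Stack A, S = {2, 9}:
G(0) = 0
G(1) = mex{} = 0
G(2) = mex{0} = 1
G(3) = mex{0} = 1
G(4) = mex{1} = 0
G(5) = mex{1} = 0
G(6) = mex{0} = 1
G(7) = mex{0} = 1
G(8) = mex{1} = 0
G(9) = mex{1,0} = 2
G(10) = mex{0,0} = 1
G(11) = mex{2,1} = 0
G(12) = mex{1,1} = 0
G(13) = mex{0,0} = 1
G(14) = mex{0,0} = 1
G(15) = mex{1,1} = 0
G(16) = mex{1,1} = 0
G(17) = mex{0,0} = 1
G(18) = mex{0,2} = 1
G(19) = mex{1,1} = 0
G(20) = mex{1,0} = 2
G(21) = mex{0,0} = 1
G(22) = mex{2,1} = 0
G_A(22) = 0.
Stack B, S = {1, 2, 3, 5}:
G(0) = 0
G(1) = mex{0} = 1
G(2) = mex{1,0} = 2
G(3) = mex{2,1,0} = 3
G(4) = mex{3,2,1} = 0
G(5) = mex{0,3,2,0} = 1
G(6) = mex{1,0,3,1} = 2
G(7) = mex{2,1,0,2} = 3
G(8) = mex{3,2,1,3} = 0
G(9) = mex{0,3,2,0} = 1
G(10) = mex{1,0,3,1} = 2
G(11) = mex{2,1,0,2} = 3
G(12) = mex{3,2,1,3} = 0
G(13) = mex{0,3,2,0} = 1
G(14) = mex{1,0,3,1} = 2
G_B(14) = 2.
Stack C, S = {1, 2, 5, 6, 8}:
G(0) = 0
G(1) = mex{0} = 1
G(2) = mex{1,0} = 2
G(3) = mex{2,1} = 0
G(4) = mex{0,2} = 1
G(5) = mex{1,0,0} = 2
G(6) = mex{2,1,1,0} = 3
G(7) = mex{3,2,2,1} = 0
G(8) = mex{0,3,0,2,0} = 1
G(9) = mex{1,0,1,0,1} = 2
G(10) = mex{2,1,2,1,2} = 0
G(11) = mex{0,2,3,2,0} = 1
G(12) = mex{1,0,0,3,1} = 2
G(13) = mex{2,1,1,0,2} = 3
G(14) = mex{3,2,2,1,3} = 0
G(15) = mex{0,3,0,2,0} = 1
G(16) = mex{1,0,1,0,1} = 2
G(17) = mex{2,1,2,1,2} = 0
G(18) = mex{0,2,3,2,0} = 1
G(19) = mex{1,0,0,3,1} = 2
G(20) = mex{2,1,1,0,2} = 3
G(21) = mex{3,2,2,1,3} = 0
G(22) = mex{0,3,0,2,0} = 1
G(23) = mex{1,0,1,0,1} = 2
G_C(23) = 2.
Combined Grundy value = 0 ⊕ 2 ⊕ 2 = 0.
A winning move leaves total XOR = 0, i.e. changes one component's Grundy value g to g ⊕ X where X is the current total.
Stack A: target g' = 0⊕0 = 0, but every legal move changes the Grundy value (mex property), so 0 moves.
Stack B: target g' = 2⊕0 = 2, but every legal move changes the Grundy value (mex property), so 0 moves.
Stack C: target g' = 2⊕0 = 2, but every legal move changes the Grundy value (mex property), so 0 moves.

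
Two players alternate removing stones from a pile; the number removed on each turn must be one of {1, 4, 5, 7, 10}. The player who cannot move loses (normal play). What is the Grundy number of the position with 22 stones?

n :  0  1  2  3  4  5  6  7  8  9 10 11 12 13 14 15 16 17 18 19 20 21 22
G :  0  1  0  1  2  3  2  3  0  1  4  0  1  3  0  1  3  0  1  2  0  1  2

2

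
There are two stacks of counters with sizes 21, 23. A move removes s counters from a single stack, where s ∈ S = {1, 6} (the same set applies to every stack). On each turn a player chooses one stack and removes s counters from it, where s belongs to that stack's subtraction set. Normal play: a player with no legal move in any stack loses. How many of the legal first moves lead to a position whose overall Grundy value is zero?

All stacks use S = {1, 6}:
G(0) = 0
G(1) = mex{0} = 1
G(2) = mex{1} = 0
G(3) = mex{0} = 1
G(4) = mex{1} = 0
G(5) = mex{0} = 1
G(6) = mex{1,0} = 2
G(7) = mex{2,1} = 0
G(8) = mex{0,0} = 1
G(9) = mex{1,1} = 0
G(10) = mex{0,0} = 1
G(11) = mex{1,1} = 0
G(12) = mex{0,2} = 1
G(13) = mex{1,0} = 2
G(14) = mex{2,1} = 0
G(15) = mex{0,0} = 1
G(16) = mex{1,1} = 0
G(17) = mex{0,0} = 1
G(18) = mex{1,1} = 0
G(19) = mex{0,2} = 1
G(20) = mex{1,0} = 2
G(21) = mex{2,1} = 0
G(22) = mex{0,0} = 1
G(23) = mex{1,1} = 0
Stack A: G(21) = 0.
Stack B: G(23) = 0.
Combined Grundy value = 0 ⊕ 0 = 0.
A winning move leaves total XOR = 0, i.e. changes one component's Grundy value g to g ⊕ X where X is the current total.
Stack A: target g' = 0⊕0 = 0, but every legal move changes the Grundy value (mex property), so 0 moves.
Stack B: target g' = 0⊕0 = 0, but every legal move changes the Grundy value (mex property), so 0 moves.

0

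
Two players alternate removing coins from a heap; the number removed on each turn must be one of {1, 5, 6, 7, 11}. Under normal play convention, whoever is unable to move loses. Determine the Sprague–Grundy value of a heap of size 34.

2

n :  0  1  2  3  4  5  6  7  8  9 10 11 12 13 14 15 16 17 18 19 20 21 22 23 24 25 26 27 28 29 30 31 32 33 34
G :  0  1  0  1  0  1  2  3  2  3  2  3  0  1  0  1  0  1  2  3  2  3  2  3  0  1  0  1  0  1  2  3  2  3  2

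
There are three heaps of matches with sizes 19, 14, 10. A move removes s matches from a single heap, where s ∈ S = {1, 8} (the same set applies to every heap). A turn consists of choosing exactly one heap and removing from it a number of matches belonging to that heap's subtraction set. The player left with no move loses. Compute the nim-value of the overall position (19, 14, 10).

All heaps use S = {1, 8}:
G(0) = 0
G(1) = mex{0} = 1
G(2) = mex{1} = 0
G(3) = mex{0} = 1
G(4) = mex{1} = 0
G(5) = mex{0} = 1
G(6) = mex{1} = 0
G(7) = mex{0} = 1
G(8) = mex{1,0} = 2
G(9) = mex{2,1} = 0
G(10) = mex{0,0} = 1
G(11) = mex{1,1} = 0
G(12) = mex{0,0} = 1
G(13) = mex{1,1} = 0
G(14) = mex{0,0} = 1
G(15) = mex{1,1} = 0
G(16) = mex{0,2} = 1
G(17) = mex{1,0} = 2
G(18) = mex{2,1} = 0
G(19) = mex{0,0} = 1
Heap A: G(19) = 1.
Heap B: G(14) = 1.
Heap C: G(10) = 1.
Combined Grundy value = 1 ⊕ 1 ⊕ 1 = 1.

1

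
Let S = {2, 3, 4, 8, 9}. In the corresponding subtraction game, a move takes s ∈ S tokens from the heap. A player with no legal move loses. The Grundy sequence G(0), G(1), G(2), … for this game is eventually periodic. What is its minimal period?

6

n :  0  1  2  3  4  5  6  7  8  9 10 11 12 13 14 15 16
G :  0  0  1  1  2  2  0  0  1  1  2  2  0  0  1  1  2
G(n+6) = G(n) holds for n = 0,…,8 (a full window of length max(S) = 9), so the sequence is purely periodic with period 6.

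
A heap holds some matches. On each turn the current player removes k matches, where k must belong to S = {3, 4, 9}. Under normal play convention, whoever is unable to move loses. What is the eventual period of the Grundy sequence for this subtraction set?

13

G(0) = 0
G(1) = mex{} = 0
G(2) = mex{} = 0
G(3) = mex{0} = 1
G(4) = mex{0,0} = 1
G(5) = mex{0,0} = 1
G(6) = mex{1,0} = 2
G(7) = mex{1,1} = 0
G(8) = mex{1,1} = 0
G(9) = mex{2,1,0} = 3
G(10) = mex{0,2,0} = 1
G(11) = mex{0,0,0} = 1
G(12) = mex{3,0,1} = 2
G(13) = mex{1,3,1} = 0
G(14) = mex{1,1,1} = 0
G(15) = mex{2,1,2} = 0
G(16) = mex{0,2,0} = 1
G(17) = mex{0,0,0} = 1
G(18) = mex{0,0,3} = 1
G(19) = mex{1,0,1} = 2
G(20) = mex{1,1,1} = 0
G(21) = mex{1,1,2} = 0
G(22) = mex{2,1,0} = 3
G(23) = mex{0,2,0} = 1
G(24) = mex{0,0,0} = 1
G(25) = mex{3,0,1} = 2
G(26) = mex{1,3,1} = 0
G(27) = mex{1,1,1} = 0
G(n+13) = G(n) holds for n = 0,…,8 (a full window of length max(S) = 9), so the sequence is purely periodic with period 13.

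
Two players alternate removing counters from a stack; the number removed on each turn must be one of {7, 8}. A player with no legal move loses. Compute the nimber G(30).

n :  0  1  2  3  4  5  6  7  8  9 10 11 12 13 14 15 16 17 18 19 20 21 22 23 24 25 26 27 28 29 30
G :  0  0  0  0  0  0  0  1  1  1  1  1  1  1  2  0  0  0  0  0  0  0  1  1  1  1  1  1  1  2  0

0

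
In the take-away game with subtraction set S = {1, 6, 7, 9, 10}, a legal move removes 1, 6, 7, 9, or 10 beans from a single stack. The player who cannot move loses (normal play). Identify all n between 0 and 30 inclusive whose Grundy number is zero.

G(0) = 0
G(1) = mex{0} = 1
G(2) = mex{1} = 0
G(3) = mex{0} = 1
G(4) = mex{1} = 0
G(5) = mex{0} = 1
G(6) = mex{1,0} = 2
G(7) = mex{2,1,0} = 3
G(8) = mex{3,0,1} = 2
G(9) = mex{2,1,0,0} = 3
G(10) = mex{3,0,1,1,0} = 2
G(11) = mex{2,1,0,0,1} = 3
G(12) = mex{3,2,1,1,0} = 4
G(13) = mex{4,3,2,0,1} = 5
G(14) = mex{5,2,3,1,0} = 4
G(15) = mex{4,3,2,2,1} = 0
G(16) = mex{0,2,3,3,2} = 1
G(17) = mex{1,3,2,2,3} = 0
G(18) = mex{0,4,3,3,2} = 1
G(19) = mex{1,5,4,2,3} = 0
G(20) = mex{0,4,5,3,2} = 1
G(21) = mex{1,0,4,4,3} = 2
G(22) = mex{2,1,0,5,4} = 3
G(23) = mex{3,0,1,4,5} = 2
G(24) = mex{2,1,0,0,4} = 3
G(25) = mex{3,0,1,1,0} = 2
G(26) = mex{2,1,0,0,1} = 3
G(27) = mex{3,2,1,1,0} = 4
G(28) = mex{4,3,2,0,1} = 5
G(29) = mex{5,2,3,1,0} = 4
G(30) = mex{4,3,2,2,1} = 0
P-positions are exactly the n with G(n) = 0.

0, 2, 4, 15, 17, 19, 30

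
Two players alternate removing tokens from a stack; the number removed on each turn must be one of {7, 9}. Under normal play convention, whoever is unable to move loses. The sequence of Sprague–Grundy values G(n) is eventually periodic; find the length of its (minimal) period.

G(0) = 0
G(1) = mex{} = 0
G(2) = mex{} = 0
G(3) = mex{} = 0
G(4) = mex{} = 0
G(5) = mex{} = 0
G(6) = mex{} = 0
G(7) = mex{0} = 1
G(8) = mex{0} = 1
G(9) = mex{0,0} = 1
G(10) = mex{0,0} = 1
G(11) = mex{0,0} = 1
G(12) = mex{0,0} = 1
G(13) = mex{0,0} = 1
G(14) = mex{1,0} = 2
G(15) = mex{1,0} = 2
G(16) = mex{1,1} = 0
G(17) = mex{1,1} = 0
G(18) = mex{1,1} = 0
G(19) = mex{1,1} = 0
G(20) = mex{1,1} = 0
G(21) = mex{2,1} = 0
G(22) = mex{2,1} = 0
G(23) = mex{0,2} = 1
G(24) = mex{0,2} = 1
G(25) = mex{0,0} = 1
G(26) = mex{0,0} = 1
G(27) = mex{0,0} = 1
G(28) = mex{0,0} = 1
G(29) = mex{0,0} = 1
G(30) = mex{1,0} = 2
G(31) = mex{1,0} = 2
G(32) = mex{1,1} = 0
G(33) = mex{1,1} = 0
G(n+16) = G(n) holds for n = 0,…,8 (a full window of length max(S) = 9), so the sequence is purely periodic with period 16.

16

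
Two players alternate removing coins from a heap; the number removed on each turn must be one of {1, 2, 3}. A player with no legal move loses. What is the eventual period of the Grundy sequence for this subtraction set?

4

G(0) = 0
G(1) = mex{0} = 1
G(2) = mex{1,0} = 2
G(3) = mex{2,1,0} = 3
G(4) = mex{3,2,1} = 0
G(5) = mex{0,3,2} = 1
G(6) = mex{1,0,3} = 2
G(7) = mex{2,1,0} = 3
G(8) = mex{3,2,1} = 0
G(9) = mex{0,3,2} = 1
G(10) = mex{1,0,3} = 2
G(11) = mex{2,1,0} = 3
G(12) = mex{3,2,1} = 0
G(13) = mex{0,3,2} = 1
G(14) = mex{1,0,3} = 2
G(n+4) = G(n) holds for n = 0,…,2 (a full window of length max(S) = 3), so the sequence is purely periodic with period 4.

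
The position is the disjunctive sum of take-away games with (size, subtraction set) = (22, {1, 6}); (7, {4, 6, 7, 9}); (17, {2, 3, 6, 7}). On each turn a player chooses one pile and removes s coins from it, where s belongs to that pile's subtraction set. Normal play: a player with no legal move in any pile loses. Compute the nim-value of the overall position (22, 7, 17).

2

Pile A, S = {1, 6}:
n :  0  1  2  3  4  5  6  7  8  9 10 11 12 13 14 15 16 17 18 19 20 21 22
G :  0  1  0  1  0  1  2  0  1  0  1  0  1  2  0  1  0  1  0  1  2  0  1
G_A(22) = 1.
Pile B, S = {4, 6, 7, 9}:
G(0) = 0
G(1) = mex{} = 0
G(2) = mex{} = 0
G(3) = mex{} = 0
G(4) = mex{0} = 1
G(5) = mex{0} = 1
G(6) = mex{0,0} = 1
G(7) = mex{0,0,0} = 1
G_B(7) = 1.
Pile C, S = {2, 3, 6, 7}:
G(0) = 0
G(1) = mex{} = 0
G(2) = mex{0} = 1
G(3) = mex{0,0} = 1
G(4) = mex{1,0} = 2
G(5) = mex{1,1} = 0
G(6) = mex{2,1,0} = 3
G(7) = mex{0,2,0,0} = 1
G(8) = mex{3,0,1,0} = 2
G(9) = mex{1,3,1,1} = 0
G(10) = mex{2,1,2,1} = 0
G(11) = mex{0,2,0,2} = 1
G(12) = mex{0,0,3,0} = 1
G(13) = mex{1,0,1,3} = 2
G(14) = mex{1,1,2,1} = 0
G(15) = mex{2,1,0,2} = 3
G(16) = mex{0,2,0,0} = 1
G(17) = mex{3,0,1,0} = 2
G_C(17) = 2.
Combined Grundy value = 1 ⊕ 1 ⊕ 2 = 2.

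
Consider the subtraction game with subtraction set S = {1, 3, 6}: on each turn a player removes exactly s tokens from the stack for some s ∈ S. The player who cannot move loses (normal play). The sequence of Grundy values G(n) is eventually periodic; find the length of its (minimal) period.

G(0) = 0
G(1) = mex{0} = 1
G(2) = mex{1} = 0
G(3) = mex{0,0} = 1
G(4) = mex{1,1} = 0
G(5) = mex{0,0} = 1
G(6) = mex{1,1,0} = 2
G(7) = mex{2,0,1} = 3
G(8) = mex{3,1,0} = 2
G(9) = mex{2,2,1} = 0
G(10) = mex{0,3,0} = 1
G(11) = mex{1,2,1} = 0
G(12) = mex{0,0,2} = 1
G(13) = mex{1,1,3} = 0
G(14) = mex{0,0,2} = 1
G(15) = mex{1,1,0} = 2
G(16) = mex{2,0,1} = 3
G(17) = mex{3,1,0} = 2
G(18) = mex{2,2,1} = 0
G(19) = mex{0,3,0} = 1
G(n+9) = G(n) holds for n = 0,…,5 (a full window of length max(S) = 6), so the sequence is purely periodic with period 9.

9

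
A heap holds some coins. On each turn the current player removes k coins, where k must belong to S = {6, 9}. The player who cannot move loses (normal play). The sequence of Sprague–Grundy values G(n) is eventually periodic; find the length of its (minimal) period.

15

n :  0  1  2  3  4  5  6  7  8  9 10 11 12 13 14 15 16 17 18 19 20 21 22 23 24 25 26 27 28 29 30 31
G :  0  0  0  0  0  0  1  1  1  1  1  1  2  2  2  0  0  0  0  0  0  1  1  1  1  1  1  2  2  2  0  0
G(n+15) = G(n) holds for n = 0,…,8 (a full window of length max(S) = 9), so the sequence is purely periodic with period 15.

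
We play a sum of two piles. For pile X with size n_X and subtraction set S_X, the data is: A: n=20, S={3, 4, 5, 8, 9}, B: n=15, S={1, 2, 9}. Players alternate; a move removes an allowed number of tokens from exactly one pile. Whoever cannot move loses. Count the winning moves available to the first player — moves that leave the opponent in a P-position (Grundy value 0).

Pile A, S = {3, 4, 5, 8, 9}:
n :  0  1  2  3  4  5  6  7  8  9 10 11 12 13 14 15 16 17 18 19 20
G :  0  0  0  1  1  1  2  2  2  3  3  3  0  0  0  1  1  1  2  2  2
G_A(20) = 2.
Pile B, S = {1, 2, 9}:
G(0) = 0
G(1) = mex{0} = 1
G(2) = mex{1,0} = 2
G(3) = mex{2,1} = 0
G(4) = mex{0,2} = 1
G(5) = mex{1,0} = 2
G(6) = mex{2,1} = 0
G(7) = mex{0,2} = 1
G(8) = mex{1,0} = 2
G(9) = mex{2,1,0} = 3
G(10) = mex{3,2,1} = 0
G(11) = mex{0,3,2} = 1
G(12) = mex{1,0,0} = 2
G(13) = mex{2,1,1} = 0
G(14) = mex{0,2,2} = 1
G(15) = mex{1,0,0} = 2
G_B(15) = 2.
Combined Grundy value = 2 ⊕ 2 = 0.
A winning move leaves total XOR = 0, i.e. changes one component's Grundy value g to g ⊕ X where X is the current total.
Pile A: target g' = 2⊕0 = 2, but every legal move changes the Grundy value (mex property), so 0 moves.
Pile B: target g' = 2⊕0 = 2, but every legal move changes the Grundy value (mex property), so 0 moves.

0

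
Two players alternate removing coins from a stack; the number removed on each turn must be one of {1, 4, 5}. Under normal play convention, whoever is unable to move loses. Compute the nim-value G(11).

G(0) = 0
G(1) = mex{0} = 1
G(2) = mex{1} = 0
G(3) = mex{0} = 1
G(4) = mex{1,0} = 2
G(5) = mex{2,1,0} = 3
G(6) = mex{3,0,1} = 2
G(7) = mex{2,1,0} = 3
G(8) = mex{3,2,1} = 0
G(9) = mex{0,3,2} = 1
G(10) = mex{1,2,3} = 0
G(11) = mex{0,3,2} = 1

1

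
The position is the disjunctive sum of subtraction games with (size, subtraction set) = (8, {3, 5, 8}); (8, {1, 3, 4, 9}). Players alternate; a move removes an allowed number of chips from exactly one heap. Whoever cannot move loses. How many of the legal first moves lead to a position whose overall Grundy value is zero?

3

Heap A, S = {3, 5, 8}:
G(0) = 0
G(1) = mex{} = 0
G(2) = mex{} = 0
G(3) = mex{0} = 1
G(4) = mex{0} = 1
G(5) = mex{0,0} = 1
G(6) = mex{1,0} = 2
G(7) = mex{1,0} = 2
G(8) = mex{1,1,0} = 2
G_A(8) = 2.
Heap B, S = {1, 3, 4, 9}:
n : 0 1 2 3 4 5 6 7 8
G : 0 1 0 1 2 3 2 0 1
G_B(8) = 1.
Combined Grundy value = 2 ⊕ 1 = 3.
A winning move leaves total XOR = 0, i.e. changes one component's Grundy value g to g ⊕ X where X is the current total.
Heap A: need g' = 2⊕3 = 1. Options: 8−3→G=1, 8−5→G=1, 8−8→G=0. Hits: 2.
Heap B: need g' = 1⊕3 = 2. Options: 8−1→G=0, 8−3→G=3, 8−4→G=2. Hits: 1.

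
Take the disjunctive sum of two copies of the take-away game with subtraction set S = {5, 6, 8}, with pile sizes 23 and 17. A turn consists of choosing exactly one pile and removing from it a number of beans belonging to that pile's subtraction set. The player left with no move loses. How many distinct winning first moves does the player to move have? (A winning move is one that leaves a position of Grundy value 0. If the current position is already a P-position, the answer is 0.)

4

All piles use S = {5, 6, 8}:
n :  0  1  2  3  4  5  6  7  8  9 10 11 12 13 14 15 16 17 18 19 20 21 22 23
G :  0  0  0  0  0  1  1  1  1  1  2  2  2  0  0  0  0  0  1  1  1  1  1  2
Pile A: G(23) = 2.
Pile B: G(17) = 0.
Combined Grundy value = 2 ⊕ 0 = 2.
A winning move leaves total XOR = 0, i.e. changes one component's Grundy value g to g ⊕ X where X is the current total.
Pile A: need g' = 2⊕2 = 0. Options: 23−5→G=1, 23−6→G=0, 23−8→G=0. Hits: 2.
Pile B: need g' = 0⊕2 = 2. Options: 17−5→G=2, 17−6→G=2, 17−8→G=1. Hits: 2.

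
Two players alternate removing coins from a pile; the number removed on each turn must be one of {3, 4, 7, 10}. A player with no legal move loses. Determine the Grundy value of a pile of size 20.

2

G(0) = 0
G(1) = mex{} = 0
G(2) = mex{} = 0
G(3) = mex{0} = 1
G(4) = mex{0,0} = 1
G(5) = mex{0,0} = 1
G(6) = mex{1,0} = 2
G(7) = mex{1,1,0} = 2
G(8) = mex{1,1,0} = 2
G(9) = mex{2,1,0} = 3
G(10) = mex{2,2,1,0} = 3
G(11) = mex{2,2,1,0} = 3
G(12) = mex{3,2,1,0} = 4
G(13) = mex{3,3,2,1} = 0
G(14) = mex{3,3,2,1} = 0
G(15) = mex{4,3,2,1} = 0
G(16) = mex{0,4,3,2} = 1
G(17) = mex{0,0,3,2} = 1
G(18) = mex{0,0,3,2} = 1
G(19) = mex{1,0,4,3} = 2
G(20) = mex{1,1,0,3} = 2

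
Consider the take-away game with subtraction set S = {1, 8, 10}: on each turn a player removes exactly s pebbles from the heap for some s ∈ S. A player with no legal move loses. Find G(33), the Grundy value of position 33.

0

n :  0  1  2  3  4  5  6  7  8  9 10 11 12 13 14 15 16 17 18 19 20 21 22 23 24 25 26 27 28 29 30 31 32 33
G :  0  1  0  1  0  1  0  1  2  0  1  0  1  0  1  0  1  2  0  1  0  1  0  1  0  1  2  0  1  0  1  0  1  0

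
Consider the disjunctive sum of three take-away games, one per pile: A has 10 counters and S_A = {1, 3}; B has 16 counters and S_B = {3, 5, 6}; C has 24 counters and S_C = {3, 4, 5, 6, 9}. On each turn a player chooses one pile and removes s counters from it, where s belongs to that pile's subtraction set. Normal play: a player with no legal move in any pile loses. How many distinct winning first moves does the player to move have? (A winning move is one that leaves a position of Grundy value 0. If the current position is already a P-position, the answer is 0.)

Pile A, S = {1, 3}:
G(0) = 0
G(1) = mex{0} = 1
G(2) = mex{1} = 0
G(3) = mex{0,0} = 1
G(4) = mex{1,1} = 0
G(5) = mex{0,0} = 1
G(6) = mex{1,1} = 0
G(7) = mex{0,0} = 1
G(8) = mex{1,1} = 0
G(9) = mex{0,0} = 1
G(10) = mex{1,1} = 0
G_A(10) = 0.
Pile B, S = {3, 5, 6}:
G(0) = 0
G(1) = mex{} = 0
G(2) = mex{} = 0
G(3) = mex{0} = 1
G(4) = mex{0} = 1
G(5) = mex{0,0} = 1
G(6) = mex{1,0,0} = 2
G(7) = mex{1,0,0} = 2
G(8) = mex{1,1,0} = 2
G(9) = mex{2,1,1} = 0
G(10) = mex{2,1,1} = 0
G(11) = mex{2,2,1} = 0
G(12) = mex{0,2,2} = 1
G(13) = mex{0,2,2} = 1
G(14) = mex{0,0,2} = 1
G(15) = mex{1,0,0} = 2
G(16) = mex{1,0,0} = 2
G_B(16) = 2.
Pile C, S = {3, 4, 5, 6, 9}:
n :  0  1  2  3  4  5  6  7  8  9 10 11 12 13 14 15 16 17 18 19 20 21 22 23 24
G :  0  0  0  1  1  1  2  2  2  3  3  3  0  0  0  1  1  1  2  2  2  3  3  3  0
G_C(24) = 0.
Combined Grundy value = 0 ⊕ 2 ⊕ 0 = 2.
A winning move leaves total XOR = 0, i.e. changes one component's Grundy value g to g ⊕ X where X is the current total.
Pile A: need g' = 0⊕2 = 2. Options: 10−1→G=1, 10−3→G=1. Hits: 0.
Pile B: need g' = 2⊕2 = 0. Options: 16−3→G=1, 16−5→G=0, 16−6→G=0. Hits: 2.
Pile C: need g' = 0⊕2 = 2. Options: 24−3→G=3, 24−4→G=2, 24−5→G=2, 24−6→G=2, 24−9→G=1. Hits: 3.

5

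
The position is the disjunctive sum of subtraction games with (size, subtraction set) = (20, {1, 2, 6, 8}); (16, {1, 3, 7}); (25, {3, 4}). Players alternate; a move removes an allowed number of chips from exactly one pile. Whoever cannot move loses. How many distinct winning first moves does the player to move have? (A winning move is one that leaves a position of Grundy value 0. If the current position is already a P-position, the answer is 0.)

1

Pile A, S = {1, 2, 6, 8}:
n :  0  1  2  3  4  5  6  7  8  9 10 11 12 13 14 15 16 17 18 19 20
G :  0  1  2  0  1  2  3  0  1  2  0  1  2  3  0  1  2  0  1  2  3
G_A(20) = 3.
Pile B, S = {1, 3, 7}:
n :  0  1  2  3  4  5  6  7  8  9 10 11 12 13 14 15 16
G :  0  1  0  1  0  1  0  1  0  1  0  1  0  1  0  1  0
G_B(16) = 0.
Pile C, S = {3, 4}:
G(0) = 0
G(1) = mex{} = 0
G(2) = mex{} = 0
G(3) = mex{0} = 1
G(4) = mex{0,0} = 1
G(5) = mex{0,0} = 1
G(6) = mex{1,0} = 2
G(7) = mex{1,1} = 0
G(8) = mex{1,1} = 0
G(9) = mex{2,1} = 0
G(10) = mex{0,2} = 1
G(11) = mex{0,0} = 1
G(12) = mex{0,0} = 1
G(13) = mex{1,0} = 2
G(14) = mex{1,1} = 0
G(15) = mex{1,1} = 0
G(16) = mex{2,1} = 0
G(17) = mex{0,2} = 1
G(18) = mex{0,0} = 1
G(19) = mex{0,0} = 1
G(20) = mex{1,0} = 2
G(21) = mex{1,1} = 0
G(22) = mex{1,1} = 0
G(23) = mex{2,1} = 0
G(24) = mex{0,2} = 1
G(25) = mex{0,0} = 1
G_C(25) = 1.
Combined Grundy value = 3 ⊕ 0 ⊕ 1 = 2.
A winning move leaves total XOR = 0, i.e. changes one component's Grundy value g to g ⊕ X where X is the current total.
Pile A: need g' = 3⊕2 = 1. Options: 20−1→G=2, 20−2→G=1, 20−6→G=0, 20−8→G=2. Hits: 1.
Pile B: need g' = 0⊕2 = 2. Options: 16−1→G=1, 16−3→G=1, 16−7→G=1. Hits: 0.
Pile C: need g' = 1⊕2 = 3. Options: 25−3→G=0, 25−4→G=0. Hits: 0.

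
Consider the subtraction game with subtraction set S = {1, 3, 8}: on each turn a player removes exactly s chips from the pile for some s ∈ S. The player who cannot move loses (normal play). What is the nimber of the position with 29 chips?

G(0) = 0
G(1) = mex{0} = 1
G(2) = mex{1} = 0
G(3) = mex{0,0} = 1
G(4) = mex{1,1} = 0
G(5) = mex{0,0} = 1
G(6) = mex{1,1} = 0
G(7) = mex{0,0} = 1
G(8) = mex{1,1,0} = 2
G(9) = mex{2,0,1} = 3
G(10) = mex{3,1,0} = 2
G(11) = mex{2,2,1} = 0
G(12) = mex{0,3,0} = 1
G(13) = mex{1,2,1} = 0
G(14) = mex{0,0,0} = 1
G(15) = mex{1,1,1} = 0
G(16) = mex{0,0,2} = 1
G(17) = mex{1,1,3} = 0
G(18) = mex{0,0,2} = 1
G(19) = mex{1,1,0} = 2
G(20) = mex{2,0,1} = 3
G(21) = mex{3,1,0} = 2
G(22) = mex{2,2,1} = 0
G(23) = mex{0,3,0} = 1
G(24) = mex{1,2,1} = 0
G(25) = mex{0,0,0} = 1
G(26) = mex{1,1,1} = 0
G(27) = mex{0,0,2} = 1
G(28) = mex{1,1,3} = 0
G(29) = mex{0,0,2} = 1

1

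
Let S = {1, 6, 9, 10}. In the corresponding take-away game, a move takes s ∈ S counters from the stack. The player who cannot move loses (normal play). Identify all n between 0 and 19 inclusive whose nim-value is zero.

G(0) = 0
G(1) = mex{0} = 1
G(2) = mex{1} = 0
G(3) = mex{0} = 1
G(4) = mex{1} = 0
G(5) = mex{0} = 1
G(6) = mex{1,0} = 2
G(7) = mex{2,1} = 0
G(8) = mex{0,0} = 1
G(9) = mex{1,1,0} = 2
G(10) = mex{2,0,1,0} = 3
G(11) = mex{3,1,0,1} = 2
G(12) = mex{2,2,1,0} = 3
G(13) = mex{3,0,0,1} = 2
G(14) = mex{2,1,1,0} = 3
G(15) = mex{3,2,2,1} = 0
G(16) = mex{0,3,0,2} = 1
G(17) = mex{1,2,1,0} = 3
G(18) = mex{3,3,2,1} = 0
G(19) = mex{0,2,3,2} = 1
P-positions are exactly the n with G(n) = 0.

0, 2, 4, 7, 15, 18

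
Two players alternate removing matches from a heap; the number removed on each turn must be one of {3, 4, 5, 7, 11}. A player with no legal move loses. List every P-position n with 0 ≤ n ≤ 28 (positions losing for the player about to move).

n :  0  1  2  3  4  5  6  7  8  9 10 11 12 13 14 15 16 17 18 19 20 21 22 23 24 25 26 27 28
G :  0  0  0  1  1  1  2  2  2  3  0  3  4  1  4  5  0  3  0  1  2  1  2  3  0  3  0  1  2
P-positions are exactly the n with G(n) = 0.

0, 1, 2, 10, 16, 18, 24, 26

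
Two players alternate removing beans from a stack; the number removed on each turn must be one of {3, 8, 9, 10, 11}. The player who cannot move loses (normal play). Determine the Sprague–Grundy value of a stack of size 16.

n :  0  1  2  3  4  5  6  7  8  9 10 11 12 13 14 15 16
G :  0  0  0  1  1  1  0  0  2  1  1  3  2  2  2  3  3

3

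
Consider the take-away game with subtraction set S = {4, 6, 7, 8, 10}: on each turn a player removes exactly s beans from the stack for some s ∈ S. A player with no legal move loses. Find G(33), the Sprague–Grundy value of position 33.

1

G(0) = 0
G(1) = mex{} = 0
G(2) = mex{} = 0
G(3) = mex{} = 0
G(4) = mex{0} = 1
G(5) = mex{0} = 1
G(6) = mex{0,0} = 1
G(7) = mex{0,0,0} = 1
G(8) = mex{1,0,0,0} = 2
G(9) = mex{1,0,0,0} = 2
G(10) = mex{1,1,0,0,0} = 2
G(11) = mex{1,1,1,0,0} = 2
G(12) = mex{2,1,1,1,0} = 3
G(13) = mex{2,1,1,1,0} = 3
G(14) = mex{2,2,1,1,1} = 0
G(15) = mex{2,2,2,1,1} = 0
G(16) = mex{3,2,2,2,1} = 0
G(17) = mex{3,2,2,2,1} = 0
G(18) = mex{0,3,2,2,2} = 1
G(19) = mex{0,3,3,2,2} = 1
G(20) = mex{0,0,3,3,2} = 1
G(21) = mex{0,0,0,3,2} = 1
G(22) = mex{1,0,0,0,3} = 2
G(23) = mex{1,0,0,0,3} = 2
G(24) = mex{1,1,0,0,0} = 2
G(25) = mex{1,1,1,0,0} = 2
G(26) = mex{2,1,1,1,0} = 3
G(27) = mex{2,1,1,1,0} = 3
G(28) = mex{2,2,1,1,1} = 0
G(29) = mex{2,2,2,1,1} = 0
G(30) = mex{3,2,2,2,1} = 0
G(31) = mex{3,2,2,2,1} = 0
G(32) = mex{0,3,2,2,2} = 1
G(33) = mex{0,3,3,2,2} = 1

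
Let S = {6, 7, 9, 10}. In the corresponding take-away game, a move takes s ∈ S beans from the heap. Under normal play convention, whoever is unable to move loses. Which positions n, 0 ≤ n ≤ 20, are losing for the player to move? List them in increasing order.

0, 1, 2, 3, 4, 5, 16, 17, 18, 19, 20

n :  0  1  2  3  4  5  6  7  8  9 10 11 12 13 14 15 16 17 18 19 20
G :  0  0  0  0  0  0  1  1  1  1  1  1  2  2  2  2  0  0  0  0  0
P-positions are exactly the n with G(n) = 0.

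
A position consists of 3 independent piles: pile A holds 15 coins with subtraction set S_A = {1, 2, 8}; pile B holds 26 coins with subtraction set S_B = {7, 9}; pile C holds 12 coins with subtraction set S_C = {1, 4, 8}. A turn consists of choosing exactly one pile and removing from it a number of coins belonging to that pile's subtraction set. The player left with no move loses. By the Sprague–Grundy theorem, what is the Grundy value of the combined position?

Pile A, S = {1, 2, 8}:
n :  0  1  2  3  4  5  6  7  8  9 10 11 12 13 14 15
G :  0  1  2  0  1  2  0  1  2  0  1  2  0  1  2  0
G_A(15) = 0.
Pile B, S = {7, 9}:
n :  0  1  2  3  4  5  6  7  8  9 10 11 12 13 14 15 16 17 18 19 20 21 22 23 24 25 26
G :  0  0  0  0  0  0  0  1  1  1  1  1  1  1  2  2  0  0  0  0  0  0  0  1  1  1  1
G_B(26) = 1.
Pile C, S = {1, 4, 8}:
n :  0  1  2  3  4  5  6  7  8  9 10 11 12
G :  0  1  0  1  2  0  1  0  1  2  3  2  0
G_C(12) = 0.
Combined Grundy value = 0 ⊕ 1 ⊕ 0 = 1.

1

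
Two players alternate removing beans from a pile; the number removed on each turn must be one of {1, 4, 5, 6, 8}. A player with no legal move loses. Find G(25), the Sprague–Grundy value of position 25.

3

G(0) = 0
G(1) = mex{0} = 1
G(2) = mex{1} = 0
G(3) = mex{0} = 1
G(4) = mex{1,0} = 2
G(5) = mex{2,1,0} = 3
G(6) = mex{3,0,1,0} = 2
G(7) = mex{2,1,0,1} = 3
G(8) = mex{3,2,1,0,0} = 4
G(9) = mex{4,3,2,1,1} = 0
G(10) = mex{0,2,3,2,0} = 1
G(11) = mex{1,3,2,3,1} = 0
G(12) = mex{0,4,3,2,2} = 1
G(13) = mex{1,0,4,3,3} = 2
G(14) = mex{2,1,0,4,2} = 3
G(15) = mex{3,0,1,0,3} = 2
G(16) = mex{2,1,0,1,4} = 3
G(17) = mex{3,2,1,0,0} = 4
G(18) = mex{4,3,2,1,1} = 0
G(19) = mex{0,2,3,2,0} = 1
G(20) = mex{1,3,2,3,1} = 0
G(21) = mex{0,4,3,2,2} = 1
G(22) = mex{1,0,4,3,3} = 2
G(23) = mex{2,1,0,4,2} = 3
G(24) = mex{3,0,1,0,3} = 2
G(25) = mex{2,1,0,1,4} = 3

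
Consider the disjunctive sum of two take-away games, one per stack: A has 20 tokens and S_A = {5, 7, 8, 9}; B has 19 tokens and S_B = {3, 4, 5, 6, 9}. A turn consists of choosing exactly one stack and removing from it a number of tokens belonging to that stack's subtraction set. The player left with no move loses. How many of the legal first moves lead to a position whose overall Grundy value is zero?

Stack A, S = {5, 7, 8, 9}:
n :  0  1  2  3  4  5  6  7  8  9 10 11 12 13 14 15 16 17 18 19 20
G :  0  0  0  0  0  1  1  1  1  1  2  2  2  2  0  0  0  0  0  1  1
G_A(20) = 1.
Stack B, S = {3, 4, 5, 6, 9}:
n :  0  1  2  3  4  5  6  7  8  9 10 11 12 13 14 15 16 17 18 19
G :  0  0  0  1  1  1  2  2  2  3  3  3  0  0  0  1  1  1  2  2
G_B(19) = 2.
Combined Grundy value = 1 ⊕ 2 = 3.
A winning move leaves total XOR = 0, i.e. changes one component's Grundy value g to g ⊕ X where X is the current total.
Stack A: need g' = 1⊕3 = 2. Options: 20−5→G=0, 20−7→G=2, 20−8→G=2, 20−9→G=2. Hits: 3.
Stack B: need g' = 2⊕3 = 1. Options: 19−3→G=1, 19−4→G=1, 19−5→G=0, 19−6→G=0, 19−9→G=3. Hits: 2.

5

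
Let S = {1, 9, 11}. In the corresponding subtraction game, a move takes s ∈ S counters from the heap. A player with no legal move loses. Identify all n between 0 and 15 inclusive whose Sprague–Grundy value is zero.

G(0) = 0
G(1) = mex{0} = 1
G(2) = mex{1} = 0
G(3) = mex{0} = 1
G(4) = mex{1} = 0
G(5) = mex{0} = 1
G(6) = mex{1} = 0
G(7) = mex{0} = 1
G(8) = mex{1} = 0
G(9) = mex{0,0} = 1
G(10) = mex{1,1} = 0
G(11) = mex{0,0,0} = 1
G(12) = mex{1,1,1} = 0
G(13) = mex{0,0,0} = 1
G(14) = mex{1,1,1} = 0
G(15) = mex{0,0,0} = 1
P-positions are exactly the n with G(n) = 0.

0, 2, 4, 6, 8, 10, 12, 14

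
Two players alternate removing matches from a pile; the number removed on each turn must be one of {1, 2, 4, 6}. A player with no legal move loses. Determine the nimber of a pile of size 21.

2

n :  0  1  2  3  4  5  6  7  8  9 10 11 12 13 14 15 16 17 18 19 20 21
G :  0  1  2  0  1  2  3  4  0  1  2  0  1  2  3  4  0  1  2  0  1  2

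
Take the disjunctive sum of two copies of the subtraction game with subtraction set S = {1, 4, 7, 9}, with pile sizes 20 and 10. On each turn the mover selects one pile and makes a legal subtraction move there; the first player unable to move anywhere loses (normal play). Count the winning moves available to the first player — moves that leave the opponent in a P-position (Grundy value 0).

All piles use S = {1, 4, 7, 9}:
n :  0  1  2  3  4  5  6  7  8  9 10 11 12 13 14 15 16 17 18 19 20
G :  0  1  0  1  2  0  1  2  0  1  0  1  2  0  1  2  0  1  0  1  2
Pile A: G(20) = 2.
Pile B: G(10) = 0.
Combined Grundy value = 2 ⊕ 0 = 2.
A winning move leaves total XOR = 0, i.e. changes one component's Grundy value g to g ⊕ X where X is the current total.
Pile A: need g' = 2⊕2 = 0. Options: 20−1→G=1, 20−4→G=0, 20−7→G=0, 20−9→G=1. Hits: 2.
Pile B: need g' = 0⊕2 = 2. Options: 10−1→G=1, 10−4→G=1, 10−7→G=1, 10−9→G=1. Hits: 0.

2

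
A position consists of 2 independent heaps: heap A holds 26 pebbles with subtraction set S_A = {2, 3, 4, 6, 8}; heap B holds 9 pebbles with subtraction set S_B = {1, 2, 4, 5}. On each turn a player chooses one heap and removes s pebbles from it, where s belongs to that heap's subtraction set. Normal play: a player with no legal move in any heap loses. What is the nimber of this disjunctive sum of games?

3

Heap A, S = {2, 3, 4, 6, 8}:
G(0) = 0
G(1) = mex{} = 0
G(2) = mex{0} = 1
G(3) = mex{0,0} = 1
G(4) = mex{1,0,0} = 2
G(5) = mex{1,1,0} = 2
G(6) = mex{2,1,1,0} = 3
G(7) = mex{2,2,1,0} = 3
G(8) = mex{3,2,2,1,0} = 4
G(9) = mex{3,3,2,1,0} = 4
G(10) = mex{4,3,3,2,1} = 0
G(11) = mex{4,4,3,2,1} = 0
G(12) = mex{0,4,4,3,2} = 1
G(13) = mex{0,0,4,3,2} = 1
G(14) = mex{1,0,0,4,3} = 2
G(15) = mex{1,1,0,4,3} = 2
G(16) = mex{2,1,1,0,4} = 3
G(17) = mex{2,2,1,0,4} = 3
G(18) = mex{3,2,2,1,0} = 4
G(19) = mex{3,3,2,1,0} = 4
G(20) = mex{4,3,3,2,1} = 0
G(21) = mex{4,4,3,2,1} = 0
G(22) = mex{0,4,4,3,2} = 1
G(23) = mex{0,0,4,3,2} = 1
G(24) = mex{1,0,0,4,3} = 2
G(25) = mex{1,1,0,4,3} = 2
G(26) = mex{2,1,1,0,4} = 3
G_A(26) = 3.
Heap B, S = {1, 2, 4, 5}:
n : 0 1 2 3 4 5 6 7 8 9
G : 0 1 2 0 1 2 0 1 2 0
G_B(9) = 0.
Combined Grundy value = 3 ⊕ 0 = 3.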